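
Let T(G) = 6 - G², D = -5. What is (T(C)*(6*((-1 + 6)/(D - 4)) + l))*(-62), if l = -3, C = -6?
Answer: -11780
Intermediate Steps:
(T(C)*(6*((-1 + 6)/(D - 4)) + l))*(-62) = ((6 - 1*(-6)²)*(6*((-1 + 6)/(-5 - 4)) - 3))*(-62) = ((6 - 1*36)*(6*(5/(-9)) - 3))*(-62) = ((6 - 36)*(6*(5*(-⅑)) - 3))*(-62) = -30*(6*(-5/9) - 3)*(-62) = -30*(-10/3 - 3)*(-62) = -30*(-19/3)*(-62) = 190*(-62) = -11780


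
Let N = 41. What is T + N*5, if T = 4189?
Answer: 4394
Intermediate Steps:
T + N*5 = 4189 + 41*5 = 4189 + 205 = 4394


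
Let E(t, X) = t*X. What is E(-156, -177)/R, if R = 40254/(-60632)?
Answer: -279028464/6709 ≈ -41590.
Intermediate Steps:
E(t, X) = X*t
R = -20127/30316 (R = 40254*(-1/60632) = -20127/30316 ≈ -0.66391)
E(-156, -177)/R = (-177*(-156))/(-20127/30316) = 27612*(-30316/20127) = -279028464/6709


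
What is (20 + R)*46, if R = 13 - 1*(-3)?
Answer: 1656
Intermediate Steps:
R = 16 (R = 13 + 3 = 16)
(20 + R)*46 = (20 + 16)*46 = 36*46 = 1656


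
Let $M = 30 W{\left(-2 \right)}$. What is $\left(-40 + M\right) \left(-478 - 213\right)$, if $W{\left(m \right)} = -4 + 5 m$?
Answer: $317860$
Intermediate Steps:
$M = -420$ ($M = 30 \left(-4 + 5 \left(-2\right)\right) = 30 \left(-4 - 10\right) = 30 \left(-14\right) = -420$)
$\left(-40 + M\right) \left(-478 - 213\right) = \left(-40 - 420\right) \left(-478 - 213\right) = \left(-460\right) \left(-691\right) = 317860$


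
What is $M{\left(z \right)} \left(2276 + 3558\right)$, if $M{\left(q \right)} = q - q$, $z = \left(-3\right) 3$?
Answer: $0$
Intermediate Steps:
$z = -9$
$M{\left(q \right)} = 0$
$M{\left(z \right)} \left(2276 + 3558\right) = 0 \left(2276 + 3558\right) = 0 \cdot 5834 = 0$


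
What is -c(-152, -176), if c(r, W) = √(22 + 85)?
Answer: -√107 ≈ -10.344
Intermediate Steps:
c(r, W) = √107
-c(-152, -176) = -√107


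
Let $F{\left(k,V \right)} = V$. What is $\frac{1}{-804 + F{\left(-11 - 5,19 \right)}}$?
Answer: $- \frac{1}{785} \approx -0.0012739$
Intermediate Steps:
$\frac{1}{-804 + F{\left(-11 - 5,19 \right)}} = \frac{1}{-804 + 19} = \frac{1}{-785} = - \frac{1}{785}$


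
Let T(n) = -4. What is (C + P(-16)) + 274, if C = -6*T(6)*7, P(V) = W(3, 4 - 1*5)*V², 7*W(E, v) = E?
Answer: 3862/7 ≈ 551.71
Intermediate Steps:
W(E, v) = E/7
P(V) = 3*V²/7 (P(V) = ((⅐)*3)*V² = 3*V²/7)
C = 168 (C = -6*(-4)*7 = 24*7 = 168)
(C + P(-16)) + 274 = (168 + (3/7)*(-16)²) + 274 = (168 + (3/7)*256) + 274 = (168 + 768/7) + 274 = 1944/7 + 274 = 3862/7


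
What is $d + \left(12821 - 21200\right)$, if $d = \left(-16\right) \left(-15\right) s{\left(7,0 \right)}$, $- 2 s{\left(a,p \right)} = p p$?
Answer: $-8379$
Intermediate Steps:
$s{\left(a,p \right)} = - \frac{p^{2}}{2}$ ($s{\left(a,p \right)} = - \frac{p p}{2} = - \frac{p^{2}}{2}$)
$d = 0$ ($d = \left(-16\right) \left(-15\right) \left(- \frac{0^{2}}{2}\right) = 240 \left(\left(- \frac{1}{2}\right) 0\right) = 240 \cdot 0 = 0$)
$d + \left(12821 - 21200\right) = 0 + \left(12821 - 21200\right) = 0 - 8379 = -8379$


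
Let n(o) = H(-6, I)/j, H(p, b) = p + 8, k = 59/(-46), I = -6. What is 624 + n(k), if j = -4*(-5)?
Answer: 6241/10 ≈ 624.10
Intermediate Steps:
k = -59/46 (k = 59*(-1/46) = -59/46 ≈ -1.2826)
H(p, b) = 8 + p
j = 20
n(o) = ⅒ (n(o) = (8 - 6)/20 = 2*(1/20) = ⅒)
624 + n(k) = 624 + ⅒ = 6241/10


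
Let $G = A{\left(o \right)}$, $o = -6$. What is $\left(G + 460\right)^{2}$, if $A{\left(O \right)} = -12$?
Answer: $200704$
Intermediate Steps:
$G = -12$
$\left(G + 460\right)^{2} = \left(-12 + 460\right)^{2} = 448^{2} = 200704$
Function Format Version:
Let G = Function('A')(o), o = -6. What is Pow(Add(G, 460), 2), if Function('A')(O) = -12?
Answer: 200704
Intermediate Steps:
G = -12
Pow(Add(G, 460), 2) = Pow(Add(-12, 460), 2) = Pow(448, 2) = 200704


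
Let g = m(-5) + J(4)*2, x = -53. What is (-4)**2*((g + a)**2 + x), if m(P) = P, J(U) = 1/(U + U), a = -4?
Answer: 377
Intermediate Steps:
J(U) = 1/(2*U)
g = -19/4 (g = -5 + ((1/2)/4)*2 = -5 + ((1/2)*(1/4))*2 = -5 + (1/8)*2 = -5 + 1/4 = -19/4 ≈ -4.7500)
(-4)**2*((g + a)**2 + x) = (-4)**2*((-19/4 - 4)**2 - 53) = 16*((-35/4)**2 - 53) = 16*(1225/16 - 53) = 16*(377/16) = 377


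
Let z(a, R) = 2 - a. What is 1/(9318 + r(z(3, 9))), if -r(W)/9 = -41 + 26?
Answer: 1/9453 ≈ 0.00010579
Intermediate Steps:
r(W) = 135 (r(W) = -9*(-41 + 26) = -9*(-15) = 135)
1/(9318 + r(z(3, 9))) = 1/(9318 + 135) = 1/9453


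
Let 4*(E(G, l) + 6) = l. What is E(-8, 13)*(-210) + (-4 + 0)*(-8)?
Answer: 1219/2 ≈ 609.50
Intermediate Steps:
E(G, l) = -6 + l/4
E(-8, 13)*(-210) + (-4 + 0)*(-8) = (-6 + (¼)*13)*(-210) + (-4 + 0)*(-8) = (-6 + 13/4)*(-210) - 4*(-8) = -11/4*(-210) + 32 = 1155/2 + 32 = 1219/2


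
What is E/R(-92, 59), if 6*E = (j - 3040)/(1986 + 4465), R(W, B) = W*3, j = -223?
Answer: 3263/10682856 ≈ 0.00030544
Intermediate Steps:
R(W, B) = 3*W
E = -3263/38706 (E = ((-223 - 3040)/(1986 + 4465))/6 = (-3263/6451)/6 = (-3263*1/6451)/6 = (⅙)*(-3263/6451) = -3263/38706 ≈ -0.084302)
E/R(-92, 59) = -3263/(38706*(3*(-92))) = -3263/38706/(-276) = -3263/38706*(-1/276) = 3263/10682856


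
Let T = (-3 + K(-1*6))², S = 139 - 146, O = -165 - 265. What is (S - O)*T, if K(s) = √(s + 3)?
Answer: 2538 - 2538*I*√3 ≈ 2538.0 - 4395.9*I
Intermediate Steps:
K(s) = √(3 + s)
O = -430
S = -7
T = (-3 + I*√3)² (T = (-3 + √(3 - 1*6))² = (-3 + √(3 - 6))² = (-3 + √(-3))² = (-3 + I*√3)² ≈ 6.0 - 10.392*I)
(S - O)*T = (-7 - 1*(-430))*(3 - I*√3)² = (-7 + 430)*(3 - I*√3)² = 423*(3 - I*√3)²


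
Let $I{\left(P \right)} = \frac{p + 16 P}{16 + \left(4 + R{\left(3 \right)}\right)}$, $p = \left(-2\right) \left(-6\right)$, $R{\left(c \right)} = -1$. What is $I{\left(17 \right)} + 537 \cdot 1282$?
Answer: $\frac{13080530}{19} \approx 6.8845 \cdot 10^{5}$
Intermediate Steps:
$p = 12$
$I{\left(P \right)} = \frac{12}{19} + \frac{16 P}{19}$ ($I{\left(P \right)} = \frac{12 + 16 P}{16 + \left(4 - 1\right)} = \frac{12 + 16 P}{16 + 3} = \frac{12 + 16 P}{19} = \left(12 + 16 P\right) \frac{1}{19} = \frac{12}{19} + \frac{16 P}{19}$)
$I{\left(17 \right)} + 537 \cdot 1282 = \left(\frac{12}{19} + \frac{16}{19} \cdot 17\right) + 537 \cdot 1282 = \left(\frac{12}{19} + \frac{272}{19}\right) + 688434 = \frac{284}{19} + 688434 = \frac{13080530}{19}$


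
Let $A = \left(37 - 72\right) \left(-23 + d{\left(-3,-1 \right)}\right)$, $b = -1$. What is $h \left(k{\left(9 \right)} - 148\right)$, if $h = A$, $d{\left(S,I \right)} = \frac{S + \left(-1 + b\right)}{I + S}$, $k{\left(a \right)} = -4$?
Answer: $-115710$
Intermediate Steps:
$d{\left(S,I \right)} = \frac{-2 + S}{I + S}$ ($d{\left(S,I \right)} = \frac{S - 2}{I + S} = \frac{-2 + S}{I + S}$)
$A = \frac{3045}{4}$ ($A = \left(37 - 72\right) \left(-23 + \frac{-2 - 3}{-1 - 3}\right) = - 35 \left(-23 + \frac{1}{-4} \left(-5\right)\right) = - 35 \left(-23 - - \frac{5}{4}\right) = - 35 \left(-23 + \frac{5}{4}\right) = \left(-35\right) \left(- \frac{87}{4}\right) = \frac{3045}{4} \approx 761.25$)
$h = \frac{3045}{4} \approx 761.25$
$h \left(k{\left(9 \right)} - 148\right) = \frac{3045 \left(-4 - 148\right)}{4} = \frac{3045}{4} \left(-152\right) = -115710$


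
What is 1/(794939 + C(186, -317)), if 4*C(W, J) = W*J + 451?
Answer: 4/3121245 ≈ 1.2815e-6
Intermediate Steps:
C(W, J) = 451/4 + J*W/4 (C(W, J) = (W*J + 451)/4 = (J*W + 451)/4 = (451 + J*W)/4 = 451/4 + J*W/4)
1/(794939 + C(186, -317)) = 1/(794939 + (451/4 + (¼)*(-317)*186)) = 1/(794939 + (451/4 - 29481/2)) = 1/(794939 - 58511/4) = 1/(3121245/4) = 4/3121245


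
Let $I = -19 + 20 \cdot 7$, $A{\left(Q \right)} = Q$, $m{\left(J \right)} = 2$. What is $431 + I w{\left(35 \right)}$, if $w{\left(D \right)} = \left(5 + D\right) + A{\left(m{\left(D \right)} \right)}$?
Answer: $5513$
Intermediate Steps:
$I = 121$ ($I = -19 + 140 = 121$)
$w{\left(D \right)} = 7 + D$ ($w{\left(D \right)} = \left(5 + D\right) + 2 = 7 + D$)
$431 + I w{\left(35 \right)} = 431 + 121 \left(7 + 35\right) = 431 + 121 \cdot 42 = 431 + 5082 = 5513$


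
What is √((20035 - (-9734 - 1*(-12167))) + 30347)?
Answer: √47949 ≈ 218.97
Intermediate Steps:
√((20035 - (-9734 - 1*(-12167))) + 30347) = √((20035 - (-9734 + 12167)) + 30347) = √((20035 - 1*2433) + 30347) = √((20035 - 2433) + 30347) = √(17602 + 30347) = √47949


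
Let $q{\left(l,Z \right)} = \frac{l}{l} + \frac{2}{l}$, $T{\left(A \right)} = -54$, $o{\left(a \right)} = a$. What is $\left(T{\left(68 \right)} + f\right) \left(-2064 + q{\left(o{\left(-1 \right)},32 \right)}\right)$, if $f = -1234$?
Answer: $2659720$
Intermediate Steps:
$q{\left(l,Z \right)} = 1 + \frac{2}{l}$
$\left(T{\left(68 \right)} + f\right) \left(-2064 + q{\left(o{\left(-1 \right)},32 \right)}\right) = \left(-54 - 1234\right) \left(-2064 + \frac{2 - 1}{-1}\right) = - 1288 \left(-2064 - 1\right) = \left(-1288\right) \left(-2065\right) = 2659720$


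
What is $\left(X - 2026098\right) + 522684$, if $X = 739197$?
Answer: $-764217$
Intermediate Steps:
$\left(X - 2026098\right) + 522684 = \left(739197 - 2026098\right) + 522684 = -1286901 + 522684 = -764217$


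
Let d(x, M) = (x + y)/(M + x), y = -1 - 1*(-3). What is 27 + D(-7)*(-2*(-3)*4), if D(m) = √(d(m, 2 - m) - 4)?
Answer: 27 + 12*I*√26 ≈ 27.0 + 61.188*I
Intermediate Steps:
y = 2 (y = -1 + 3 = 2)
d(x, M) = (2 + x)/(M + x) (d(x, M) = (x + 2)/(M + x) = (2 + x)/(M + x))
D(m) = √(-3 + m/2) (D(m) = √((2 + m)/((2 - m) + m) - 4) = √((2 + m)/2 - 4) = √((1 + m/2) - 4) = √(-3 + m/2))
27 + D(-7)*(-2*(-3)*4) = 27 + (√(-12 + 2*(-7))/2)*(-2*(-3)*4) = 27 + (√(-12 - 14)/2)*(6*4) = 27 + (√(-26)/2)*24 = 27 + ((I*√26)/2)*24 = 27 + (I*√26/2)*24 = 27 + 12*I*√26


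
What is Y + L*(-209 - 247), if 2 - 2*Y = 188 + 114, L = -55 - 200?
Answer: 116130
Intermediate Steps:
L = -255
Y = -150 (Y = 1 - (188 + 114)/2 = 1 - ½*302 = 1 - 151 = -150)
Y + L*(-209 - 247) = -150 - 255*(-209 - 247) = -150 - 255*(-456) = -150 + 116280 = 116130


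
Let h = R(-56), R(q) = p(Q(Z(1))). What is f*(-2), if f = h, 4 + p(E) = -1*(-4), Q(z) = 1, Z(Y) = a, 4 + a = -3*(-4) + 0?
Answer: 0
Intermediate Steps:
a = 8 (a = -4 + (-3*(-4) + 0) = -4 + (12 + 0) = -4 + 12 = 8)
Z(Y) = 8
p(E) = 0 (p(E) = -4 - 1*(-4) = -4 + 4 = 0)
R(q) = 0
h = 0
f = 0
f*(-2) = 0*(-2) = 0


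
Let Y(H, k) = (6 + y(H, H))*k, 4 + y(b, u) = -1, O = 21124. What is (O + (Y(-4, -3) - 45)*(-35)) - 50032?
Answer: -27228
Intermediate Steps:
y(b, u) = -5 (y(b, u) = -4 - 1 = -5)
Y(H, k) = k (Y(H, k) = (6 - 5)*k = 1*k = k)
(O + (Y(-4, -3) - 45)*(-35)) - 50032 = (21124 + (-3 - 45)*(-35)) - 50032 = (21124 - 48*(-35)) - 50032 = (21124 + 1680) - 50032 = 22804 - 50032 = -27228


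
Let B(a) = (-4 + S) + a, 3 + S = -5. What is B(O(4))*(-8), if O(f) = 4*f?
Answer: -32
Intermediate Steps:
S = -8 (S = -3 - 5 = -8)
B(a) = -12 + a (B(a) = (-4 - 8) + a = -12 + a)
B(O(4))*(-8) = (-12 + 4*4)*(-8) = (-12 + 16)*(-8) = 4*(-8) = -32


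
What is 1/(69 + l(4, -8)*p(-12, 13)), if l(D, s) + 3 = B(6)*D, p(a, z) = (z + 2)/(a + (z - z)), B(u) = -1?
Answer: 4/311 ≈ 0.012862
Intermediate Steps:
p(a, z) = (2 + z)/a (p(a, z) = (2 + z)/(a + 0) = (2 + z)/a)
l(D, s) = -3 - D
1/(69 + l(4, -8)*p(-12, 13)) = 1/(69 + (-3 - 1*4)*((2 + 13)/(-12))) = 1/(69 + (-3 - 4)*(-1/12*15)) = 1/(69 - 7*(-5/4)) = 1/(69 + 35/4) = 1/(311/4) = 4/311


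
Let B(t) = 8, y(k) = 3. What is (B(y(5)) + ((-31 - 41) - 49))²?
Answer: 12769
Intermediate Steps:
(B(y(5)) + ((-31 - 41) - 49))² = (8 + ((-31 - 41) - 49))² = (8 + (-72 - 49))² = (8 - 121)² = (-113)² = 12769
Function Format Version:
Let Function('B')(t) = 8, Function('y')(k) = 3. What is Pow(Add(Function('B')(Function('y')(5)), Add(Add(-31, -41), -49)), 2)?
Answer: 12769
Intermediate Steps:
Pow(Add(Function('B')(Function('y')(5)), Add(Add(-31, -41), -49)), 2) = Pow(Add(8, Add(Add(-31, -41), -49)), 2) = Pow(Add(8, Add(-72, -49)), 2) = Pow(Add(8, -121), 2) = Pow(-113, 2) = 12769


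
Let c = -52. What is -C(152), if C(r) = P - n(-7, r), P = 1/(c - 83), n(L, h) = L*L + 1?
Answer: 6751/135 ≈ 50.007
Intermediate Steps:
n(L, h) = 1 + L² (n(L, h) = L² + 1 = 1 + L²)
P = -1/135 (P = 1/(-52 - 83) = 1/(-135) = -1/135 ≈ -0.0074074)
C(r) = -6751/135 (C(r) = -1/135 - (1 + (-7)²) = -1/135 - (1 + 49) = -1/135 - 1*50 = -1/135 - 50 = -6751/135)
-C(152) = -1*(-6751/135) = 6751/135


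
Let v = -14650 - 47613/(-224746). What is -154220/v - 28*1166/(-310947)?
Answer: 1555002568141088/146255311249827 ≈ 10.632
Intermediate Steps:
v = -3292481287/224746 (v = -14650 - 47613*(-1)/224746 = -14650 - 1*(-47613/224746) = -14650 + 47613/224746 = -3292481287/224746 ≈ -14650.)
-154220/v - 28*1166/(-310947) = -154220/(-3292481287/224746) - 28*1166/(-310947) = -154220*(-224746/3292481287) - 32648*(-1/310947) = 34660328120/3292481287 + 4664/44421 = 1555002568141088/146255311249827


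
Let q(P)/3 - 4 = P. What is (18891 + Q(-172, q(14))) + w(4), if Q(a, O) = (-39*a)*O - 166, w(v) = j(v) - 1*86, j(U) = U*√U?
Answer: 380879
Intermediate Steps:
j(U) = U^(3/2)
q(P) = 12 + 3*P
w(v) = -86 + v^(3/2) (w(v) = v^(3/2) - 1*86 = v^(3/2) - 86 = -86 + v^(3/2))
Q(a, O) = -166 - 39*O*a (Q(a, O) = -39*O*a - 166 = -166 - 39*O*a)
(18891 + Q(-172, q(14))) + w(4) = (18891 + (-166 - 39*(12 + 3*14)*(-172))) + (-86 + 4^(3/2)) = (18891 + (-166 - 39*(12 + 42)*(-172))) + (-86 + 8) = (18891 + (-166 - 39*54*(-172))) - 78 = (18891 + (-166 + 362232)) - 78 = (18891 + 362066) - 78 = 380957 - 78 = 380879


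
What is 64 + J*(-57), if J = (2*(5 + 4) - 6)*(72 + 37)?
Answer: -74492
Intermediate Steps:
J = 1308 (J = (2*9 - 6)*109 = (18 - 6)*109 = 12*109 = 1308)
64 + J*(-57) = 64 + 1308*(-57) = 64 - 74556 = -74492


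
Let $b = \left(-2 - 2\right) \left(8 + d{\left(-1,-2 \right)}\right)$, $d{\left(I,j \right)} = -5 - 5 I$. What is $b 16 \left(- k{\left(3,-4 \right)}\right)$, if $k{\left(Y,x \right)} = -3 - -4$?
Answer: $512$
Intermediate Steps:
$k{\left(Y,x \right)} = 1$ ($k{\left(Y,x \right)} = -3 + 4 = 1$)
$b = -32$ ($b = \left(-2 - 2\right) \left(8 - 0\right) = - 4 \left(8 + \left(-5 + 5\right)\right) = - 4 \left(8 + 0\right) = \left(-4\right) 8 = -32$)
$b 16 \left(- k{\left(3,-4 \right)}\right) = \left(-32\right) 16 \left(\left(-1\right) 1\right) = \left(-512\right) \left(-1\right) = 512$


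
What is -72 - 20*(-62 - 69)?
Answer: 2548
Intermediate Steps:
-72 - 20*(-62 - 69) = -72 - 20*(-131) = -72 + 2620 = 2548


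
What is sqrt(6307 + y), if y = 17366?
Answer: sqrt(23673) ≈ 153.86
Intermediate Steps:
sqrt(6307 + y) = sqrt(6307 + 17366) = sqrt(23673)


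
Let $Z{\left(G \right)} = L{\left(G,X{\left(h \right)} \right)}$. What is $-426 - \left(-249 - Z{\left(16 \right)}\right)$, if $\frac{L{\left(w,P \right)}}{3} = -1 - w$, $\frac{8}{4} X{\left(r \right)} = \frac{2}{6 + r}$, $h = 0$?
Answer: $-228$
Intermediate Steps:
$X{\left(r \right)} = \frac{1}{6 + r}$ ($X{\left(r \right)} = \frac{2 \frac{1}{6 + r}}{2} = \frac{1}{6 + r}$)
$L{\left(w,P \right)} = -3 - 3 w$ ($L{\left(w,P \right)} = 3 \left(-1 - w\right) = -3 - 3 w$)
$Z{\left(G \right)} = -3 - 3 G$
$-426 - \left(-249 - Z{\left(16 \right)}\right) = -426 - \left(-249 - \left(-3 - 48\right)\right) = -426 - \left(-249 - -51\right) = -426 - \left(-249 + 51\right) = -426 - -198 = -426 + 198 = -228$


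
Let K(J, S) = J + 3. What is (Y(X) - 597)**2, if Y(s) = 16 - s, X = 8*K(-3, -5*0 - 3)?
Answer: 337561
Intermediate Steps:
K(J, S) = 3 + J
X = 0 (X = 8*(3 - 3) = 8*0 = 0)
(Y(X) - 597)**2 = ((16 - 1*0) - 597)**2 = ((16 + 0) - 597)**2 = (16 - 597)**2 = (-581)**2 = 337561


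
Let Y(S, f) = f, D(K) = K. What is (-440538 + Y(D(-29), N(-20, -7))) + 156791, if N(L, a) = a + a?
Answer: -283761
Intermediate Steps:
N(L, a) = 2*a
(-440538 + Y(D(-29), N(-20, -7))) + 156791 = (-440538 + 2*(-7)) + 156791 = (-440538 - 14) + 156791 = -440552 + 156791 = -283761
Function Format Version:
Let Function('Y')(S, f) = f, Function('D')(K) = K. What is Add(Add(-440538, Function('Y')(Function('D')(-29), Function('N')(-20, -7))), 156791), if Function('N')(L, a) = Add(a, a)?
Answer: -283761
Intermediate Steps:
Function('N')(L, a) = Mul(2, a)
Add(Add(-440538, Function('Y')(Function('D')(-29), Function('N')(-20, -7))), 156791) = Add(Add(-440538, Mul(2, -7)), 156791) = Add(Add(-440538, -14), 156791) = Add(-440552, 156791) = -283761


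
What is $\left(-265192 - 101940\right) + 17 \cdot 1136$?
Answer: $-347820$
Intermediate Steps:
$\left(-265192 - 101940\right) + 17 \cdot 1136 = -367132 + 19312 = -347820$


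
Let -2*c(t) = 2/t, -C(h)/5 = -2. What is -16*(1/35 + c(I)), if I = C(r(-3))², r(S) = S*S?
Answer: -52/175 ≈ -0.29714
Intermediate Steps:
r(S) = S²
C(h) = 10 (C(h) = -5*(-2) = 10)
I = 100 (I = 10² = 100)
c(t) = -1/t
-16*(1/35 + c(I)) = -16*(1/35 - 1/100) = -16*13/700 = -52/175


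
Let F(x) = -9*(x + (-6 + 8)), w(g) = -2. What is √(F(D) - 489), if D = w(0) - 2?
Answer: I*√471 ≈ 21.703*I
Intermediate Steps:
D = -4 (D = -2 - 2 = -4)
F(x) = -18 - 9*x (F(x) = -9*(x + 2) = -9*(2 + x) = -18 - 9*x)
√(F(D) - 489) = √((-18 - 9*(-4)) - 489) = √((-18 + 36) - 489) = √(18 - 489) = √(-471) = I*√471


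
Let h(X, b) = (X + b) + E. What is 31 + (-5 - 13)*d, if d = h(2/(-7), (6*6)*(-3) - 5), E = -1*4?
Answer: 14995/7 ≈ 2142.1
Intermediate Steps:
E = -4
h(X, b) = -4 + X + b (h(X, b) = (X + b) - 4 = -4 + X + b)
d = -821/7 (d = -4 + 2/(-7) + ((6*6)*(-3) - 5) = -4 + 2*(-⅐) + (36*(-3) - 5) = -4 - 2/7 + (-108 - 5) = -4 - 2/7 - 113 = -821/7 ≈ -117.29)
31 + (-5 - 13)*d = 31 + (-5 - 13)*(-821/7) = 31 - 18*(-821/7) = 31 + 14778/7 = 14995/7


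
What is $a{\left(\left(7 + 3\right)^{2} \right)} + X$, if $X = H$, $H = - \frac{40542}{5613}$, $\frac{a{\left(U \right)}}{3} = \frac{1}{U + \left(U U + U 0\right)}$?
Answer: $- \frac{136485787}{18897100} \approx -7.2226$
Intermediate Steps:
$a{\left(U \right)} = \frac{3}{U + U^{2}}$ ($a{\left(U \right)} = \frac{3}{U + \left(U U + U 0\right)} = \frac{3}{U + \left(U^{2} + 0\right)} = \frac{3}{U + U^{2}}$)
$H = - \frac{13514}{1871}$ ($H = \left(-40542\right) \frac{1}{5613} = - \frac{13514}{1871} \approx -7.2229$)
$X = - \frac{13514}{1871} \approx -7.2229$
$a{\left(\left(7 + 3\right)^{2} \right)} + X = \frac{3}{\left(7 + 3\right)^{2} \left(1 + \left(7 + 3\right)^{2}\right)} - \frac{13514}{1871} = \frac{3}{10^{2} \left(1 + 10^{2}\right)} - \frac{13514}{1871} = \frac{3}{100 \left(1 + 100\right)} - \frac{13514}{1871} = 3 \cdot \frac{1}{100} \cdot \frac{1}{101} - \frac{13514}{1871} = \frac{3}{10100} - \frac{13514}{1871} = - \frac{136485787}{18897100}$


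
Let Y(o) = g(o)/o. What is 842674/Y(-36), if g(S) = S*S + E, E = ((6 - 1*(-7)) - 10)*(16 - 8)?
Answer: -1264011/55 ≈ -22982.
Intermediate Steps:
E = 24 (E = ((6 + 7) - 10)*8 = (13 - 10)*8 = 3*8 = 24)
g(S) = 24 + S² (g(S) = S*S + 24 = S² + 24 = 24 + S²)
Y(o) = (24 + o²)/o
842674/Y(-36) = 842674/(-36 + 24/(-36)) = 842674/(-36 + 24*(-1/36)) = 842674/(-36 - ⅔) = 842674/(-110/3) = 842674*(-3/110) = -1264011/55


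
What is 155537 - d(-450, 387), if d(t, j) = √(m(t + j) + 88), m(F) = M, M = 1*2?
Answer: 155537 - 3*√10 ≈ 1.5553e+5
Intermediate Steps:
M = 2
m(F) = 2
d(t, j) = 3*√10 (d(t, j) = √(2 + 88) = √90 = 3*√10)
155537 - d(-450, 387) = 155537 - 3*√10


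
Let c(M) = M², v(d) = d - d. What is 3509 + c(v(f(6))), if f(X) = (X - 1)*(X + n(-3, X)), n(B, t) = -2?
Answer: 3509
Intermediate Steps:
f(X) = (-1 + X)*(-2 + X) (f(X) = (X - 1)*(X - 2) = (-1 + X)*(-2 + X))
v(d) = 0
3509 + c(v(f(6))) = 3509 + 0² = 3509 + 0 = 3509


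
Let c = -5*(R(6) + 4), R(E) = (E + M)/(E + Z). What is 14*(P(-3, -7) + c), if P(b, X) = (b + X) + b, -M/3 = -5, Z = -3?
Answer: -952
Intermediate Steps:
M = 15 (M = -3*(-5) = 15)
R(E) = (15 + E)/(-3 + E) (R(E) = (E + 15)/(E - 3) = (15 + E)/(-3 + E))
P(b, X) = X + 2*b (P(b, X) = (X + b) + b = X + 2*b)
c = -55 (c = -5*((15 + 6)/(-3 + 6) + 4) = -5*(21/3 + 4) = -5*((1/3)*21 + 4) = -5*(7 + 4) = -5*11 = -55)
14*(P(-3, -7) + c) = 14*((-7 + 2*(-3)) - 55) = 14*((-7 - 6) - 55) = 14*(-13 - 55) = 14*(-68) = -952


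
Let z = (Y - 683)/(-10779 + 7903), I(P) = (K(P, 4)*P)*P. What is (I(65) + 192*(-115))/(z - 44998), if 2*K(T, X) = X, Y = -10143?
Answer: 19599940/64701711 ≈ 0.30293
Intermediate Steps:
K(T, X) = X/2
I(P) = 2*P**2 (I(P) = (((1/2)*4)*P)*P = (2*P)*P = 2*P**2)
z = 5413/1438 (z = (-10143 - 683)/(-10779 + 7903) = -10826/(-2876) = -10826*(-1/2876) = 5413/1438 ≈ 3.7643)
(I(65) + 192*(-115))/(z - 44998) = (2*65**2 + 192*(-115))/(5413/1438 - 44998) = (2*4225 - 22080)/(-64701711/1438) = (8450 - 22080)*(-1438/64701711) = -13630*(-1438/64701711) = 19599940/64701711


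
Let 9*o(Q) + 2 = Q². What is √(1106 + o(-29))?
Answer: √10793/3 ≈ 34.630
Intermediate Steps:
o(Q) = -2/9 + Q²/9
√(1106 + o(-29)) = √(1106 + (-2/9 + (⅑)*(-29)²)) = √(1106 + (-2/9 + (⅑)*841)) = √(1106 + (-2/9 + 841/9)) = √(1106 + 839/9) = √(10793/9) = √10793/3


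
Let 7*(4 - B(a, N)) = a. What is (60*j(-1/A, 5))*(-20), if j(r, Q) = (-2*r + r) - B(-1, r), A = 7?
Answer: 4800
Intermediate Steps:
B(a, N) = 4 - a/7
j(r, Q) = -29/7 - r (j(r, Q) = (-2*r + r) - (4 - ⅐*(-1)) = -r - (4 + ⅐) = -r - 1*29/7 = -r - 29/7 = -29/7 - r)
(60*j(-1/A, 5))*(-20) = (60*(-29/7 - (-1)/7))*(-20) = (60*(-29/7 - 1*(-⅐)))*(-20) = (60*(-29/7 + ⅐))*(-20) = (60*(-4))*(-20) = -240*(-20) = 4800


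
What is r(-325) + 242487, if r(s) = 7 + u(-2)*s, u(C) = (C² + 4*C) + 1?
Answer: 243469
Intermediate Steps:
u(C) = 1 + C² + 4*C
r(s) = 7 - 3*s (r(s) = 7 + (1 + (-2)² + 4*(-2))*s = 7 + (1 + 4 - 8)*s = 7 - 3*s)
r(-325) + 242487 = (7 - 3*(-325)) + 242487 = (7 + 975) + 242487 = 982 + 242487 = 243469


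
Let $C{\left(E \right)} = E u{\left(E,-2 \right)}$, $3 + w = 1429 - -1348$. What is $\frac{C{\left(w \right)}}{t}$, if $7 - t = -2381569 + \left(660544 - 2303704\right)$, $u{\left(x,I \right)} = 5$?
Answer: $\frac{6935}{2012368} \approx 0.0034462$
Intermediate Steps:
$w = 2774$ ($w = -3 + \left(1429 - -1348\right) = -3 + \left(1429 + 1348\right) = -3 + 2777 = 2774$)
$C{\left(E \right)} = 5 E$ ($C{\left(E \right)} = E 5 = 5 E$)
$t = 4024736$ ($t = 7 - \left(-2381569 + \left(660544 - 2303704\right)\right) = 7 - \left(-2381569 - 1643160\right) = 7 - -4024729 = 7 + 4024729 = 4024736$)
$\frac{C{\left(w \right)}}{t} = \frac{5 \cdot 2774}{4024736} = 13870 \cdot \frac{1}{4024736} = \frac{6935}{2012368}$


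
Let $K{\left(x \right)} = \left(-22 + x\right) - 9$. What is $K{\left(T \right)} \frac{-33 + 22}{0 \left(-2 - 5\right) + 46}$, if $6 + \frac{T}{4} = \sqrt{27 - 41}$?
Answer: $\frac{605}{46} - \frac{22 i \sqrt{14}}{23} \approx 13.152 - 3.579 i$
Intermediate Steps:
$T = -24 + 4 i \sqrt{14}$ ($T = -24 + 4 \sqrt{27 - 41} = -24 + 4 \sqrt{-14} = -24 + 4 i \sqrt{14} \approx -24.0 + 14.967 i$)
$K{\left(x \right)} = -31 + x$
$K{\left(T \right)} \frac{-33 + 22}{0 \left(-2 - 5\right) + 46} = \left(-31 - \left(24 - 4 i \sqrt{14}\right)\right) \frac{-33 + 22}{0 \left(-2 - 5\right) + 46} = \left(-55 + 4 i \sqrt{14}\right) \left(- \frac{11}{0 \left(-7\right) + 46}\right) = \left(-55 + 4 i \sqrt{14}\right) \left(- \frac{11}{0 + 46}\right) = \left(-55 + 4 i \sqrt{14}\right) \left(- \frac{11}{46}\right) = \frac{605}{46} - \frac{22 i \sqrt{14}}{23}$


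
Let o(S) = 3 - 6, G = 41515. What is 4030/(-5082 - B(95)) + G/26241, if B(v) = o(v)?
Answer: 35034485/44426013 ≈ 0.78860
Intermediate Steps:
o(S) = -3
B(v) = -3
4030/(-5082 - B(95)) + G/26241 = 4030/(-5082 - 1*(-3)) + 41515/26241 = 4030/(-5082 + 3) + 41515*(1/26241) = 4030/(-5079) + 41515/26241 = 4030*(-1/5079) + 41515/26241 = -4030/5079 + 41515/26241 = 35034485/44426013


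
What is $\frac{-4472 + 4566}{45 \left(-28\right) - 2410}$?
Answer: $- \frac{47}{1835} \approx -0.025613$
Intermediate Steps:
$\frac{-4472 + 4566}{45 \left(-28\right) - 2410} = \frac{94}{-1260 - 2410} = \frac{94}{-3670} = 94 \left(- \frac{1}{3670}\right) = - \frac{47}{1835}$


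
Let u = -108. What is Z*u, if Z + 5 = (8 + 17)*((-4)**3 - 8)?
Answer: 194940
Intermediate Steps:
Z = -1805 (Z = -5 + (8 + 17)*((-4)**3 - 8) = -5 + 25*(-64 - 8) = -5 + 25*(-72) = -5 - 1800 = -1805)
Z*u = -1805*(-108) = 194940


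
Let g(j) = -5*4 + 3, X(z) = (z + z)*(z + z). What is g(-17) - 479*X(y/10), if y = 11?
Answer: -58384/25 ≈ -2335.4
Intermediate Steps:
X(z) = 4*z² (X(z) = (2*z)*(2*z) = 4*z²)
g(j) = -17 (g(j) = -20 + 3 = -17)
g(-17) - 479*X(y/10) = -17 - 1916*(11/10)² = -17 - 1916*121/100 = -17 - 479*121/25 = -17 - 57959/25 = -58384/25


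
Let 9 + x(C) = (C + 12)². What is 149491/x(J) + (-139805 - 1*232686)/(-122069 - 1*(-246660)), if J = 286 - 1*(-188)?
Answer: -3015317332/1279424979 ≈ -2.3568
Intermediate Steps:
J = 474 (J = 286 + 188 = 474)
x(C) = -9 + (12 + C)² (x(C) = -9 + (C + 12)² = -9 + (12 + C)²)
149491/x(J) + (-139805 - 1*232686)/(-122069 - 1*(-246660)) = 149491/(-9 + (12 + 474)²) + (-139805 - 1*232686)/(-122069 - 1*(-246660)) = 149491/(-9 + 486²) + (-139805 - 232686)/(-122069 + 246660) = 149491/(-9 + 236196) - 372491/124591 = 149491/236187 - 372491*1/124591 = 149491*(1/236187) - 372491/124591 = 149491/236187 - 372491/124591 = -3015317332/1279424979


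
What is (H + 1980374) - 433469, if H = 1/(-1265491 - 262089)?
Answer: 2363021139899/1527580 ≈ 1.5469e+6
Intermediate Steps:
H = -1/1527580 (H = 1/(-1527580) = -1/1527580 ≈ -6.5463e-7)
(H + 1980374) - 433469 = (-1/1527580 + 1980374) - 433469 = 3025179714919/1527580 - 433469 = 2363021139899/1527580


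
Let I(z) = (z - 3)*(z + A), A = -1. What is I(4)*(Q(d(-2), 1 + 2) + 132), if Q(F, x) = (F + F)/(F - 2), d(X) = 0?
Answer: 396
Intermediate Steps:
I(z) = (-1 + z)*(-3 + z) (I(z) = (z - 3)*(z - 1) = (-3 + z)*(-1 + z) = (-1 + z)*(-3 + z))
Q(F, x) = 2*F/(-2 + F) (Q(F, x) = (2*F)/(-2 + F) = 2*F/(-2 + F))
I(4)*(Q(d(-2), 1 + 2) + 132) = (3 + 4² - 4*4)*(2*0/(-2 + 0) + 132) = (3 + 16 - 16)*(2*0/(-2) + 132) = 3*(2*0*(-½) + 132) = 3*(0 + 132) = 3*132 = 396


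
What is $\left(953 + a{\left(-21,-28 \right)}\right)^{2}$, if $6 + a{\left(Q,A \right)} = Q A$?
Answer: $2356225$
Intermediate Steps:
$a{\left(Q,A \right)} = -6 + A Q$ ($a{\left(Q,A \right)} = -6 + Q A = -6 + A Q$)
$\left(953 + a{\left(-21,-28 \right)}\right)^{2} = \left(953 - -582\right)^{2} = \left(953 + \left(-6 + 588\right)\right)^{2} = \left(953 + 582\right)^{2} = 1535^{2} = 2356225$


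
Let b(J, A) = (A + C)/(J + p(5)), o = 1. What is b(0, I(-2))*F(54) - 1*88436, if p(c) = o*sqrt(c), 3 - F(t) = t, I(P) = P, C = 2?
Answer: -88436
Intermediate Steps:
F(t) = 3 - t
p(c) = sqrt(c) (p(c) = 1*sqrt(c) = sqrt(c))
b(J, A) = (2 + A)/(J + sqrt(5)) (b(J, A) = (A + 2)/(J + sqrt(5)) = (2 + A)/(J + sqrt(5)))
b(0, I(-2))*F(54) - 1*88436 = ((2 - 2)/(0 + sqrt(5)))*(3 - 1*54) - 1*88436 = (0/sqrt(5))*(3 - 54) - 88436 = ((sqrt(5)/5)*0)*(-51) - 88436 = 0*(-51) - 88436 = 0 - 88436 = -88436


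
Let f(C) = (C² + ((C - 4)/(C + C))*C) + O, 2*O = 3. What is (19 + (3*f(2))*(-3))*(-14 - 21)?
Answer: 1505/2 ≈ 752.50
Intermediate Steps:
O = 3/2 (O = (½)*3 = 3/2 ≈ 1.5000)
f(C) = -½ + C² + C/2 (f(C) = (C² + ((C - 4)/(C + C))*C) + 3/2 = (C² + ((-4 + C)/((2*C)))*C) + 3/2 = (C² + ((-4 + C)*(1/(2*C)))*C) + 3/2 = (C² + ((-4 + C)/(2*C))*C) + 3/2 = (C² + (-2 + C/2)) + 3/2 = (-2 + C² + C/2) + 3/2 = -½ + C² + C/2)
(19 + (3*f(2))*(-3))*(-14 - 21) = (19 + (3*(-½ + 2² + (½)*2))*(-3))*(-14 - 21) = (19 + (3*(-½ + 4 + 1))*(-3))*(-35) = (19 + (3*(9/2))*(-3))*(-35) = (19 + (27/2)*(-3))*(-35) = (19 - 81/2)*(-35) = -43/2*(-35) = 1505/2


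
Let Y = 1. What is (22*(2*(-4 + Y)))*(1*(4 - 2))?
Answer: -264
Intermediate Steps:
(22*(2*(-4 + Y)))*(1*(4 - 2)) = (22*(2*(-4 + 1)))*(1*(4 - 2)) = (22*(2*(-3)))*(1*2) = (22*(-6))*2 = -132*2 = -264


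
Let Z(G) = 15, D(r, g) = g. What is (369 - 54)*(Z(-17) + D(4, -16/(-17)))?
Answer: 85365/17 ≈ 5021.5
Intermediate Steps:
(369 - 54)*(Z(-17) + D(4, -16/(-17))) = (369 - 54)*(15 - 16/(-17)) = 315*(15 - 16*(-1/17)) = 315*(15 + 16/17) = 315*(271/17) = 85365/17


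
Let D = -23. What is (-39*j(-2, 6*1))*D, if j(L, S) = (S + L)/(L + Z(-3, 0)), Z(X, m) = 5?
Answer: 1196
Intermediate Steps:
j(L, S) = (L + S)/(5 + L) (j(L, S) = (S + L)/(L + 5) = (L + S)/(5 + L))
(-39*j(-2, 6*1))*D = -39*(-2 + 6*1)/(5 - 2)*(-23) = -39*(-2 + 6)/3*(-23) = -13*4*(-23) = -39*4/3*(-23) = -52*(-23) = 1196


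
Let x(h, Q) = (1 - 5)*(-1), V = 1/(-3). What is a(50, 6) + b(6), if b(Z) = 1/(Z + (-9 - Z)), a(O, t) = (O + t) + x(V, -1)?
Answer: 539/9 ≈ 59.889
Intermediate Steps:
V = -⅓ ≈ -0.33333
x(h, Q) = 4 (x(h, Q) = -4*(-1) = 4)
a(O, t) = 4 + O + t (a(O, t) = (O + t) + 4 = 4 + O + t)
b(Z) = -⅑ (b(Z) = 1/(-9) = -⅑)
a(50, 6) + b(6) = (4 + 50 + 6) - ⅑ = 60 - ⅑ = 539/9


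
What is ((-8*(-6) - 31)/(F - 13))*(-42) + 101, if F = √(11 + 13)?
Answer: 23927/145 + 1428*√6/145 ≈ 189.14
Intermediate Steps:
F = 2*√6 (F = √24 = 2*√6 ≈ 4.8990)
((-8*(-6) - 31)/(F - 13))*(-42) + 101 = ((-8*(-6) - 31)/(2*√6 - 13))*(-42) + 101 = ((48 - 31)/(-13 + 2*√6))*(-42) + 101 = (17/(-13 + 2*√6))*(-42) + 101 = -714/(-13 + 2*√6) + 101 = 101 - 714/(-13 + 2*√6)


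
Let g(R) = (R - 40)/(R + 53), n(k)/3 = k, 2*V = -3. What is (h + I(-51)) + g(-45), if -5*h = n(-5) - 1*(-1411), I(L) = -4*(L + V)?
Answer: -3193/40 ≈ -79.825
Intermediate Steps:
V = -3/2 (V = (½)*(-3) = -3/2 ≈ -1.5000)
n(k) = 3*k
I(L) = 6 - 4*L (I(L) = -4*(L - 3/2) = -4*(-3/2 + L) = 6 - 4*L)
h = -1396/5 (h = -(3*(-5) - 1*(-1411))/5 = -(-15 + 1411)/5 = -⅕*1396 = -1396/5 ≈ -279.20)
g(R) = (-40 + R)/(53 + R)
(h + I(-51)) + g(-45) = (-1396/5 + (6 - 4*(-51))) + (-40 - 45)/(53 - 45) = (-1396/5 + (6 + 204)) - 85/8 = (-1396/5 + 210) + (⅛)*(-85) = -346/5 - 85/8 = -3193/40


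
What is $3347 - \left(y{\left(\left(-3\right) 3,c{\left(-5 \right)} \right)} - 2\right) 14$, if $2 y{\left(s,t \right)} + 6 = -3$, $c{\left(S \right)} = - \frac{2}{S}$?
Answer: $3438$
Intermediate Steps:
$y{\left(s,t \right)} = - \frac{9}{2}$ ($y{\left(s,t \right)} = -3 + \frac{1}{2} \left(-3\right) = -3 - \frac{3}{2} = - \frac{9}{2}$)
$3347 - \left(y{\left(\left(-3\right) 3,c{\left(-5 \right)} \right)} - 2\right) 14 = 3347 - \left(- \frac{9}{2} - 2\right) 14 = 3347 - \left(- \frac{13}{2}\right) 14 = 3347 - -91 = 3347 + 91 = 3438$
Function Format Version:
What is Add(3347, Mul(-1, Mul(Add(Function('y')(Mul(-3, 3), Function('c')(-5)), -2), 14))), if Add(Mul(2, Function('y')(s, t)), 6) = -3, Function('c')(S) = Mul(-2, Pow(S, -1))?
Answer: 3438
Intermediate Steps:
Function('y')(s, t) = Rational(-9, 2) (Function('y')(s, t) = Add(-3, Mul(Rational(1, 2), -3)) = Add(-3, Rational(-3, 2)) = Rational(-9, 2))
Add(3347, Mul(-1, Mul(Add(Function('y')(Mul(-3, 3), Function('c')(-5)), -2), 14))) = Add(3347, Mul(-1, Mul(Add(Rational(-9, 2), -2), 14))) = Add(3347, Mul(-1, Mul(Rational(-13, 2), 14))) = Add(3347, Mul(-1, -91)) = Add(3347, 91) = 3438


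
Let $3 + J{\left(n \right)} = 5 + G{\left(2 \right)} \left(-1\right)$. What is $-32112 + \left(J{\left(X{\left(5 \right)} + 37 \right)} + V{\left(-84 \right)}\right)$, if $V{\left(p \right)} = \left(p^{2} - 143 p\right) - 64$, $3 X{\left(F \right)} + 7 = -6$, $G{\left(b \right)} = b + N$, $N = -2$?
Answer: $-13106$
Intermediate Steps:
$G{\left(b \right)} = -2 + b$ ($G{\left(b \right)} = b - 2 = -2 + b$)
$X{\left(F \right)} = - \frac{13}{3}$ ($X{\left(F \right)} = - \frac{7}{3} + \frac{1}{3} \left(-6\right) = - \frac{7}{3} - 2 = - \frac{13}{3}$)
$V{\left(p \right)} = -64 + p^{2} - 143 p$
$J{\left(n \right)} = 2$ ($J{\left(n \right)} = -3 + \left(5 + \left(-2 + 2\right) \left(-1\right)\right) = -3 + \left(5 + 0 \left(-1\right)\right) = -3 + \left(5 + 0\right) = -3 + 5 = 2$)
$-32112 + \left(J{\left(X{\left(5 \right)} + 37 \right)} + V{\left(-84 \right)}\right) = -32112 + \left(2 - \left(-11948 - 7056\right)\right) = -32112 + \left(2 + \left(-64 + 7056 + 12012\right)\right) = -32112 + \left(2 + 19004\right) = -32112 + 19006 = -13106$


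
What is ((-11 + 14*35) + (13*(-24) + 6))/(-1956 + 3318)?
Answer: 173/1362 ≈ 0.12702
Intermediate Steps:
((-11 + 14*35) + (13*(-24) + 6))/(-1956 + 3318) = ((-11 + 490) + (-312 + 6))/1362 = (479 - 306)*(1/1362) = 173*(1/1362) = 173/1362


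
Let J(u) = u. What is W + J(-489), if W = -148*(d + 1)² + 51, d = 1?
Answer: -1030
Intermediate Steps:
W = -541 (W = -148*(1 + 1)² + 51 = -148*2² + 51 = -148*4 + 51 = -592 + 51 = -541)
W + J(-489) = -541 - 489 = -1030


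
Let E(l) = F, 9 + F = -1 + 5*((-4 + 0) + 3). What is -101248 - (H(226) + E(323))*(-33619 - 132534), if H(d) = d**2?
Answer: 8483837085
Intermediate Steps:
F = -15 (F = -9 + (-1 + 5*((-4 + 0) + 3)) = -9 + (-1 + 5*(-4 + 3)) = -9 + (-1 + 5*(-1)) = -9 + (-1 - 5) = -9 - 6 = -15)
E(l) = -15
-101248 - (H(226) + E(323))*(-33619 - 132534) = -101248 - (226**2 - 15)*(-33619 - 132534) = -101248 - (51076 - 15)*(-166153) = -101248 - 51061*(-166153) = -101248 - 1*(-8483938333) = -101248 + 8483938333 = 8483837085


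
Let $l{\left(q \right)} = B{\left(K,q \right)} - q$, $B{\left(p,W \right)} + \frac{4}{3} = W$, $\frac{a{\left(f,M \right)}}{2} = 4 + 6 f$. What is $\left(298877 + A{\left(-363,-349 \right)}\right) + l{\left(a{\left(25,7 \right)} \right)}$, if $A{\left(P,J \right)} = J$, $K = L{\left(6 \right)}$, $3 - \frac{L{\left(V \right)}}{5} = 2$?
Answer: $\frac{895580}{3} \approx 2.9853 \cdot 10^{5}$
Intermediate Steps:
$L{\left(V \right)} = 5$ ($L{\left(V \right)} = 15 - 10 = 5$)
$K = 5$
$a{\left(f,M \right)} = 8 + 12 f$ ($a{\left(f,M \right)} = 2 \left(4 + 6 f\right) = 8 + 12 f$)
$B{\left(p,W \right)} = - \frac{4}{3} + W$
$l{\left(q \right)} = - \frac{4}{3}$ ($l{\left(q \right)} = \left(- \frac{4}{3} + q\right) - q = - \frac{4}{3}$)
$\left(298877 + A{\left(-363,-349 \right)}\right) + l{\left(a{\left(25,7 \right)} \right)} = \left(298877 - 349\right) - \frac{4}{3} = 298528 - \frac{4}{3} = \frac{895580}{3}$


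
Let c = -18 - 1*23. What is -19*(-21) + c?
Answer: 358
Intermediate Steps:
c = -41 (c = -18 - 23 = -41)
-19*(-21) + c = -19*(-21) - 41 = 399 - 41 = 358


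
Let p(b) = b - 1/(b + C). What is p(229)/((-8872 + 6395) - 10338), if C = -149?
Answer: -18319/1025200 ≈ -0.017869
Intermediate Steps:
p(b) = b - 1/(-149 + b) (p(b) = b - 1/(b - 149) = b - 1/(-149 + b))
p(229)/((-8872 + 6395) - 10338) = ((-1 + 229² - 149*229)/(-149 + 229))/((-8872 + 6395) - 10338) = ((-1 + 52441 - 34121)/80)/(-2477 - 10338) = ((1/80)*18319)/(-12815) = (18319/80)*(-1/12815) = -18319/1025200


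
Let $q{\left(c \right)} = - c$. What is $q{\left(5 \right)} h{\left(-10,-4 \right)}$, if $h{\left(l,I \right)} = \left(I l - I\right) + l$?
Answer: $-170$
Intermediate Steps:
$h{\left(l,I \right)} = l - I + I l$ ($h{\left(l,I \right)} = \left(- I + I l\right) + l = l - I + I l$)
$q{\left(5 \right)} h{\left(-10,-4 \right)} = \left(-1\right) 5 \left(-10 - -4 - -40\right) = - 5 \left(-10 + 4 + 40\right) = \left(-5\right) 34 = -170$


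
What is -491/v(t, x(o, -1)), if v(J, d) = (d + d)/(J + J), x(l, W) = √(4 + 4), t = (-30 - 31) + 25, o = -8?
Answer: 4419*√2 ≈ 6249.4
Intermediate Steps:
t = -36 (t = -61 + 25 = -36)
x(l, W) = 2*√2 (x(l, W) = √8 = 2*√2)
v(J, d) = d/J (v(J, d) = (2*d)/((2*J)) = (2*d)*(1/(2*J)) = d/J)
-491/v(t, x(o, -1)) = -491*(-9*√2) = -(-4419)*√2 = 4419*√2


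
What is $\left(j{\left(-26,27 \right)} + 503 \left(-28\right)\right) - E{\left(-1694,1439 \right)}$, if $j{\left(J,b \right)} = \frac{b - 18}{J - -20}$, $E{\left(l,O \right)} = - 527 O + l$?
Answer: $\frac{1491923}{2} \approx 7.4596 \cdot 10^{5}$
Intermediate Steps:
$E{\left(l,O \right)} = l - 527 O$
$j{\left(J,b \right)} = \frac{-18 + b}{20 + J}$ ($j{\left(J,b \right)} = \frac{-18 + b}{J + 20} = \frac{-18 + b}{20 + J}$)
$\left(j{\left(-26,27 \right)} + 503 \left(-28\right)\right) - E{\left(-1694,1439 \right)} = \left(\frac{-18 + 27}{20 - 26} + 503 \left(-28\right)\right) - \left(-1694 - 758353\right) = \left(\frac{1}{-6} \cdot 9 - 14084\right) - \left(-1694 - 758353\right) = \left(\left(- \frac{1}{6}\right) 9 - 14084\right) - -760047 = \left(- \frac{3}{2} - 14084\right) + 760047 = - \frac{28171}{2} + 760047 = \frac{1491923}{2}$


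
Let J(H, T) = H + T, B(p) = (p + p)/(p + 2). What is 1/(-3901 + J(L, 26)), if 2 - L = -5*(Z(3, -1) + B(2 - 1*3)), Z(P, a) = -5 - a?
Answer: -1/3903 ≈ -0.00025621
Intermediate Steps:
B(p) = 2*p/(2 + p) (B(p) = (2*p)/(2 + p) = 2*p/(2 + p))
L = -28 (L = 2 - (-5)*((-5 - 1*(-1)) + 2*(2 - 1*3)/(2 + (2 - 1*3))) = 2 - (-5)*((-5 + 1) + 2*(2 - 3)/(2 + (2 - 3))) = 2 - (-5)*(-4 + 2*(-1)/(2 - 1)) = 2 - (-5)*(-4 + 2*(-1)/1) = 2 - (-5)*(-4 + 2*(-1)*1) = 2 - (-5)*(-4 - 2) = 2 - (-5)*(-6) = 2 - 1*30 = 2 - 30 = -28)
1/(-3901 + J(L, 26)) = 1/(-3901 + (-28 + 26)) = 1/(-3901 - 2) = 1/(-3903) = -1/3903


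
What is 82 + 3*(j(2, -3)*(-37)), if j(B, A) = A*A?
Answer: -917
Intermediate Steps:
j(B, A) = A**2
82 + 3*(j(2, -3)*(-37)) = 82 + 3*((-3)**2*(-37)) = 82 + 3*(9*(-37)) = 82 + 3*(-333) = 82 - 999 = -917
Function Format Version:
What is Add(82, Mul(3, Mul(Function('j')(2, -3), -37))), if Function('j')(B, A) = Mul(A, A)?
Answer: -917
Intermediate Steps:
Function('j')(B, A) = Pow(A, 2)
Add(82, Mul(3, Mul(Function('j')(2, -3), -37))) = Add(82, Mul(3, Mul(Pow(-3, 2), -37))) = Add(82, Mul(3, Mul(9, -37))) = Add(82, Mul(3, -333)) = Add(82, -999) = -917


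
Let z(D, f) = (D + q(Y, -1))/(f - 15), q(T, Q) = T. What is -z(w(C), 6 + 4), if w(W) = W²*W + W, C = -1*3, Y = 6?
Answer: -24/5 ≈ -4.8000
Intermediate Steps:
C = -3
w(W) = W + W³ (w(W) = W³ + W = W + W³)
z(D, f) = (6 + D)/(-15 + f) (z(D, f) = (D + 6)/(f - 15) = (6 + D)/(-15 + f))
-z(w(C), 6 + 4) = -(6 + (-3 + (-3)³))/(-15 + (6 + 4)) = -(6 + (-3 - 27))/(-15 + 10) = -(6 - 30)/(-5) = -(-1)*(-24)/5 = -1*24/5 = -24/5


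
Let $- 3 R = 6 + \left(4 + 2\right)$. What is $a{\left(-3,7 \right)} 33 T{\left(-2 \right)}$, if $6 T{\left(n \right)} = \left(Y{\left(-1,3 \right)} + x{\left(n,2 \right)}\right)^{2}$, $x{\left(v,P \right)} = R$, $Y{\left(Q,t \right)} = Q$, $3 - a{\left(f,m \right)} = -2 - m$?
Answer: $1650$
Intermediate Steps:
$a{\left(f,m \right)} = 5 + m$ ($a{\left(f,m \right)} = 3 - \left(-2 - m\right) = 3 + \left(2 + m\right) = 5 + m$)
$R = -4$ ($R = - \frac{6 + \left(4 + 2\right)}{3} = - \frac{6 + 6}{3} = \left(- \frac{1}{3}\right) 12 = -4$)
$x{\left(v,P \right)} = -4$
$T{\left(n \right)} = \frac{25}{6}$ ($T{\left(n \right)} = \frac{\left(-1 - 4\right)^{2}}{6} = \frac{\left(-5\right)^{2}}{6} = \frac{1}{6} \cdot 25 = \frac{25}{6}$)
$a{\left(-3,7 \right)} 33 T{\left(-2 \right)} = \left(5 + 7\right) 33 \cdot \frac{25}{6} = 12 \cdot 33 \cdot \frac{25}{6} = 396 \cdot \frac{25}{6} = 1650$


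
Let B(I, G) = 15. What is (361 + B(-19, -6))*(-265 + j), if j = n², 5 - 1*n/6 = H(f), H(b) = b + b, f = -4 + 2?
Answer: 996776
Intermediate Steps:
f = -2
H(b) = 2*b
n = 54 (n = 30 - 12*(-2) = 30 - 6*(-4) = 30 + 24 = 54)
j = 2916 (j = 54² = 2916)
(361 + B(-19, -6))*(-265 + j) = (361 + 15)*(-265 + 2916) = 376*2651 = 996776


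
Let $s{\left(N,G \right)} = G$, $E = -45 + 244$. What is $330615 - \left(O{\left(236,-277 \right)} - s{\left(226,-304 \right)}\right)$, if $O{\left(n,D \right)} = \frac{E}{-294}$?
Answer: $\frac{97111633}{294} \approx 3.3031 \cdot 10^{5}$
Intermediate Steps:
$E = 199$
$O{\left(n,D \right)} = - \frac{199}{294}$ ($O{\left(n,D \right)} = \frac{199}{-294} = 199 \left(- \frac{1}{294}\right) = - \frac{199}{294}$)
$330615 - \left(O{\left(236,-277 \right)} - s{\left(226,-304 \right)}\right) = 330615 - \left(- \frac{199}{294} - -304\right) = 330615 - \left(- \frac{199}{294} + 304\right) = 330615 - \frac{89177}{294} = \frac{97111633}{294}$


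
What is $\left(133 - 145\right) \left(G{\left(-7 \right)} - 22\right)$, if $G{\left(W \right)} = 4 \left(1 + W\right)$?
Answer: $552$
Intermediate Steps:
$G{\left(W \right)} = 4 + 4 W$
$\left(133 - 145\right) \left(G{\left(-7 \right)} - 22\right) = \left(133 - 145\right) \left(\left(4 + 4 \left(-7\right)\right) - 22\right) = - 12 \left(\left(4 - 28\right) - 22\right) = - 12 \left(-24 - 22\right) = \left(-12\right) \left(-46\right) = 552$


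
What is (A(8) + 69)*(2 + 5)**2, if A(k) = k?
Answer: 3773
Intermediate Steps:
(A(8) + 69)*(2 + 5)**2 = (8 + 69)*(2 + 5)**2 = 77*7**2 = 77*49 = 3773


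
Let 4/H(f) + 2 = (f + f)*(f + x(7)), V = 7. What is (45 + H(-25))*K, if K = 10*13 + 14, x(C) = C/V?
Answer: 3881808/599 ≈ 6480.5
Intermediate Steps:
x(C) = C/7
K = 144 (K = 130 + 14 = 144)
H(f) = 4/(-2 + 2*f*(1 + f)) (H(f) = 4/(-2 + (f + f)*(f + (⅐)*7)) = 4/(-2 + (2*f)*(f + 1)) = 4/(-2 + (2*f)*(1 + f)) = 4/(-2 + 2*f*(1 + f)))
(45 + H(-25))*K = (45 + 2/(-1 - 25 + (-25)²))*144 = (45 + 2/(-1 - 25 + 625))*144 = (45 + 2/599)*144 = (26957/599)*144 = 3881808/599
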